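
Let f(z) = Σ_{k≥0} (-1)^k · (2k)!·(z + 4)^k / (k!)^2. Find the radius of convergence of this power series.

The ratio of consecutive coefficients is (2k+1)·(2k+2)/(k+1)² → 4.
Convergence for |z + 4| · 4 < 1, i.e. |z + 4| < 1/4. So R = 1/4.

R = 1/4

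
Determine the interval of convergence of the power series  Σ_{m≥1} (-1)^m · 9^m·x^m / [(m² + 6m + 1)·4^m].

[-4/9, 4/9]

Ratio test: |a_{m+1}/a_m| = [(m² + 6m + 1)/((m+1)² + 6(m+1) + 1)] · 9/4 → 9/4 as m → ∞.
Convergence for |x| · 9/4 < 1, i.e. |x| < 4/9. So R = 4/9.
At x = 4/9: absolute convergence follows by limit comparison with Σ 1/m².
Check x = -4/9: the terms are on the order of 1/m², so the series converges absolutely by comparison with the p-series (p = 2 > 1).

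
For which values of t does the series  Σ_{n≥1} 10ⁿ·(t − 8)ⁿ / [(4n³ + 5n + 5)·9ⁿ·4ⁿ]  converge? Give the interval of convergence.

Apply the ratio test: |a_{n+1}| / |a_n| = [(4n³ + 5n + 5)/(4(n+1)³ + 5(n+1) + 5)] · 10/(9·4), which tends to 5/18 as n → ∞.
The series converges when 5/18 · |t − 8| < 1, giving R = 18/5.
Check t = 58/5: the terms are on the order of 1/n³, so the series converges absolutely by comparison with the p-series (p = 3 > 1).
When t = 22/5, the terms are on the order of 1/n³, so the series converges absolutely by comparison with the p-series (p = 3 > 1).

[22/5, 58/5]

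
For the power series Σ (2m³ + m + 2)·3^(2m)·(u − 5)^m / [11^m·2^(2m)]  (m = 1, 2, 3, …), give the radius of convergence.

Apply the ratio test: |a_{m+1}| / |a_m| = [(2(m+1)³ + (m+1) + 2)/(2m³ + m + 2)] · 9/(11·4), which tends to 9/44 as m → ∞.
Thus R = 1/(9/44) = 44/9.

R = 44/9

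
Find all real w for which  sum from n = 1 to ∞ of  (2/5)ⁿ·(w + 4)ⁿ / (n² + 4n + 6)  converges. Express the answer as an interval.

[-13/2, -3/2]

By the ratio test, |a_{n+1}/a_n| = [(n² + 4n + 6)/((n+1)² + 4(n+1) + 6)] · 2/5 → 2/5.
Convergence for |w + 4| · 2/5 < 1, i.e. |w + 4| < 5/2. So R = 5/2.
At w = -3/2: absolute convergence follows by limit comparison with Σ 1/n².
Check w = -13/2: the terms are on the order of 1/n², so the series converges absolutely by comparison with the p-series (p = 2 > 1).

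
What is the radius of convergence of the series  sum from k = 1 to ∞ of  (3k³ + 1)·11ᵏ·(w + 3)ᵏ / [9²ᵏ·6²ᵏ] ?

R = 2916/11

Apply the ratio test: |a_{k+1}| / |a_k| = [(3(k+1)³ + 1)/(3k³ + 1)] · 11/(81·36), which tends to 11/2916 as k → ∞.
The series converges when 11/2916 · |w + 3| < 1, giving R = 2916/11.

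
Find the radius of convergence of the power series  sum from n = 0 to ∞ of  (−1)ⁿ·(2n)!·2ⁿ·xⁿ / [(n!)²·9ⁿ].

By the ratio test, |a_{n+1}/a_n| = (2n+1)·(2n+2)/(n+1)² · 2/9 → 8/9.
Hence the series converges for |x| < 1/(8/9) = 9/8, so the radius of convergence is 9/8.

R = 9/8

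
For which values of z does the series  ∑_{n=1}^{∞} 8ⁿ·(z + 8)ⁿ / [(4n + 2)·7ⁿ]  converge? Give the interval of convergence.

[-71/8, -57/8)

Apply the ratio test: |a_{n+1}| / |a_n| = [(4n + 2)/(4(n+1) + 2)] · 8/7, which tends to 8/7 as n → ∞.
Hence the series converges for |z + 8| < 1/(8/7) = 7/8, so the radius of convergence is 7/8.
Endpoint z = -57/8: the terms are asymptotic to a nonzero constant times 1/n, so the series diverges by limit comparison with Σ 1/n.
When z = -71/8, the terms alternate in sign and decrease monotonically to 0 in absolute value (size ~ c/n), so the alternating series test gives convergence.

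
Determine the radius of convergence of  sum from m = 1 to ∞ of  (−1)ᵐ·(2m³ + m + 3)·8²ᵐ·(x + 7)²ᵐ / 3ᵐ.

By the ratio test, |a_{m+1}/a_m| = [(2(m+1)³ + (m+1) + 3)/(2m³ + m + 3)] · 64/3 → 64/3.
Successive powers of (x + 7) differ by 2, so the series converges when |x + 7|² · 64/3 < 1, i.e. |x + 7| < √(3/64). So R = √3/8.

R = √3/8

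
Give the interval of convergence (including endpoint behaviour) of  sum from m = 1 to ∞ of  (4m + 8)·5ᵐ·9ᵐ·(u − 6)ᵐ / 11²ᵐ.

The ratio of consecutive coefficients is [(4(m+1) + 8)/(4m + 8)] · 5·9/121 → 45/121.
Hence the series converges for |u − 6| < 1/(45/121) = 121/45, so the radius of convergence is 121/45.
When u = 391/45, the m-th term does not approach 0; divergence by the term test.
Check u = 149/45: the m-th term does not approach 0; divergence by the term test.

(149/45, 391/45)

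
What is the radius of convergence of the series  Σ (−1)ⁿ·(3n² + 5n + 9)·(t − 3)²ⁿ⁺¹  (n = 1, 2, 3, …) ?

By the ratio test, |a_{n+1}/a_n| = (3(n+1)² + 5(n+1) + 9)/(3n² + 5n + 9) → 1.
Since the exponent of (t − 3) increases by 2 each term, convergence requires |t − 3|² < 1, hence R = 1.

R = 1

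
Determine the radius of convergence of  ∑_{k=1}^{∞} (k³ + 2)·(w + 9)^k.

Apply the ratio test: |a_{k+1}| / |a_k| = ((k+1)³ + 2)/(k³ + 2), which tends to 1 as k → ∞.
Hence R = 1.

R = 1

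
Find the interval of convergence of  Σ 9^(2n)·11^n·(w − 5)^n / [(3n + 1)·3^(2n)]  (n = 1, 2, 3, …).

Ratio test: |a_{n+1}/a_n| = [(3n + 1)/(3(n+1) + 1)] · 81·11/9 → 99 as n → ∞.
Convergence for |w − 5| · 99 < 1, i.e. |w − 5| < 1/99. So R = 1/99.
When w = 496/99, comparison with the harmonic series Σ 1/n shows the series diverges.
When w = 494/99, an alternating series whose terms decrease to 0 in absolute value, so it converges by the Leibniz criterion.

[494/99, 496/99)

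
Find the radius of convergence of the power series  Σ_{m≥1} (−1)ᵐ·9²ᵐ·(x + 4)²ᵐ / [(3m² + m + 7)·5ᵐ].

R = √5/9

Ratio test: |a_{m+1}/a_m| = [(3m² + m + 7)/(3(m+1)² + (m+1) + 7)] · 81/5 → 81/5 as m → ∞.
Since the exponent of (x + 4) increases by 2 each term, convergence requires |x + 4|² < 5/81, hence R = √5/9.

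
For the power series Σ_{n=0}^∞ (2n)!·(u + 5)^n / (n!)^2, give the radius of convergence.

Apply the ratio test: |a_{n+1}| / |a_n| = (2n+1)·(2n+2)/(n+1)², which tends to 4 as n → ∞.
Thus R = 1/(4) = 1/4.

R = 1/4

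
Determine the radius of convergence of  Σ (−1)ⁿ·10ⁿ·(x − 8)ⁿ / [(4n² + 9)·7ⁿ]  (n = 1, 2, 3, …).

The ratio of consecutive coefficients is [(4n² + 9)/(4(n+1)² + 9)] · 10/7 → 10/7.
Thus R = 1/(10/7) = 7/10.

R = 7/10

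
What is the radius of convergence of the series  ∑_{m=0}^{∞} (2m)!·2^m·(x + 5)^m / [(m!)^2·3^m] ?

Ratio test: |a_{m+1}/a_m| = (2m+1)·(2m+2)/(m+1)² · 2/3 → 8/3 as m → ∞.
Convergence for |x + 5| · 8/3 < 1, i.e. |x + 5| < 3/8. So R = 3/8.

R = 3/8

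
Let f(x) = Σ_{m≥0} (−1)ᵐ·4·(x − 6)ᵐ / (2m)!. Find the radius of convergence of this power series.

The ratio of consecutive coefficients is 4/4 · 1/[(2m+1)·(2m+2)] → 0.
The ratio tends to 0 regardless of x, hence R = ∞.

R = ∞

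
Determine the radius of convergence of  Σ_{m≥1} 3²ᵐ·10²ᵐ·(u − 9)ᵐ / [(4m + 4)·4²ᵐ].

The ratio of consecutive coefficients is [(4m + 4)/(4(m+1) + 4)] · 9·100/16 → 225/4.
The series converges when 225/4 · |u − 9| < 1, giving R = 4/225.

R = 4/225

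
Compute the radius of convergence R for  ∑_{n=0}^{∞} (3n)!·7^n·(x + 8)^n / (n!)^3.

The ratio of consecutive coefficients is (3n+1)·(3n+2)·(3n+3)/(n+1)³ · 7 → 189.
Hence the series converges for |x + 8| < 1/(189) = 1/189, so the radius of convergence is 1/189.

R = 1/189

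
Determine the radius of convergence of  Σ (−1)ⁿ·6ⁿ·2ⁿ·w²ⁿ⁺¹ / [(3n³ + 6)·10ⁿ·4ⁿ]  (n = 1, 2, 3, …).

R = √30/3

Ratio test: |a_{n+1}/a_n| = [(3n³ + 6)/(3(n+1)³ + 6)] · 6·2/(10·4) → 3/10 as n → ∞.
Writing y = w², the series in y has radius 10/3, so |w| < √(10/3) and R = √30/3.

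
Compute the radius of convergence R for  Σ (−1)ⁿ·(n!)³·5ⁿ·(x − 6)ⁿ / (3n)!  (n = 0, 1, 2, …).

R = 27/5

The ratio of consecutive coefficients is (n+1)³/[(3n+1)·(3n+2)·(3n+3)] · 5 → 5/27.
The series converges when 5/27 · |x − 6| < 1, giving R = 27/5.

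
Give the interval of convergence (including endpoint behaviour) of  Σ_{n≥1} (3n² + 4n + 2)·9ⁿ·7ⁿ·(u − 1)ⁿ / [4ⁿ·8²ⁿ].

(-193/63, 319/63)

By the ratio test, |a_{n+1}/a_n| = [(3(n+1)² + 4(n+1) + 2)/(3n² + 4n + 2)] · 9·7/(4·64) → 63/256.
The series converges when 63/256 · |u − 1| < 1, giving R = 256/63.
Endpoint u = 319/63: the terms do not tend to 0, so the series diverges.
When u = -193/63, the n-th term does not approach 0; divergence by the term test.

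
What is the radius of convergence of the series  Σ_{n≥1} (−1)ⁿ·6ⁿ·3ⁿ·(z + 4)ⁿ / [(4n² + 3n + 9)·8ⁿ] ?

By the ratio test, |a_{n+1}/a_n| = [(4n² + 3n + 9)/(4(n+1)² + 3(n+1) + 9)] · 6·3/8 → 9/4.
Convergence for |z + 4| · 9/4 < 1, i.e. |z + 4| < 4/9. So R = 4/9.

R = 4/9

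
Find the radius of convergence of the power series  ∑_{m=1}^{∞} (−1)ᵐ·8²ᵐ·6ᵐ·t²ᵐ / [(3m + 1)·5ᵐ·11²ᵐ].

Ratio test: |a_{m+1}/a_m| = [(3m + 1)/(3(m+1) + 1)] · 64·6/(5·121) → 384/605 as m → ∞.
Since the exponent of t increases by 2 each term, convergence requires |t|² < 605/384, hence R = 11√30/48.

R = 11√30/48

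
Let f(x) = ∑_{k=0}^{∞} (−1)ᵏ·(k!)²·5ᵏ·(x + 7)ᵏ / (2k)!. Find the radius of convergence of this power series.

R = 4/5

Apply the ratio test: |a_{k+1}| / |a_k| = (k+1)²/[(2k+1)·(2k+2)] · 5, which tends to 5/4 as k → ∞.
The series converges when 5/4 · |x + 7| < 1, giving R = 4/5.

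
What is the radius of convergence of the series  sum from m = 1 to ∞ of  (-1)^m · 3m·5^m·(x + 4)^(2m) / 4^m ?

The ratio of consecutive coefficients is [3(m+1)/3m] · 5/4 → 5/4.
Since the exponent of (x + 4) increases by 2 each term, convergence requires |x + 4|² < 4/5, hence R = 2√5/5.

R = 2√5/5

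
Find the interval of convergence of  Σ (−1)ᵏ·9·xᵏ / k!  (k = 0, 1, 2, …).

Apply the ratio test: |a_{k+1}| / |a_k| = 9/9 · 1/(k+1), which tends to 0 as k → ∞.
Since the limit is 0 < 1 for every x, the series converges on all of ℝ and R = ∞.

(−∞, ∞)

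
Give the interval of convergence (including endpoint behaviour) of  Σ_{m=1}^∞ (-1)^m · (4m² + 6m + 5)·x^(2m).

(-1, 1)

Apply the ratio test: |a_{m+1}| / |a_m| = (4(m+1)² + 6(m+1) + 5)/(4m² + 6m + 5), which tends to 1 as m → ∞.
Writing y = x², the series in y has radius 1, so |x| < √(1) = 1 and R = 1.
At x = 1: the terms do not tend to 0, so the series diverges.
Endpoint x = -1: the terms do not tend to 0, so the series diverges.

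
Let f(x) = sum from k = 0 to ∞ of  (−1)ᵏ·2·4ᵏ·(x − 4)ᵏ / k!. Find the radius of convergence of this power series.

R = ∞

Ratio test: |a_{k+1}/a_k| = 2/2 · 4 · 1/(k+1) → 0 as k → ∞.
The limit is 0, so the series converges for all x; R = ∞.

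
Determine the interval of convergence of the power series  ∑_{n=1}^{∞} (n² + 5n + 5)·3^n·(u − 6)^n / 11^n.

By the ratio test, |a_{n+1}/a_n| = [((n+1)² + 5(n+1) + 5)/(n² + 5n + 5)] · 3/11 → 3/11.
Convergence for |u − 6| · 3/11 < 1, i.e. |u − 6| < 11/3. So R = 11/3.
At u = 29/3: the n-th term does not approach 0; divergence by the term test.
Endpoint u = 7/3: the terms do not tend to 0, so the series diverges.

(7/3, 29/3)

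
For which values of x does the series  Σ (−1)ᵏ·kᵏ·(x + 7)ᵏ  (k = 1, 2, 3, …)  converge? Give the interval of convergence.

Root test: |a_k|^(1/k) = k → ∞.
Since the k-th root of |a_k| is unbounded, the series converges only at x = -7; R = 0.

{-7}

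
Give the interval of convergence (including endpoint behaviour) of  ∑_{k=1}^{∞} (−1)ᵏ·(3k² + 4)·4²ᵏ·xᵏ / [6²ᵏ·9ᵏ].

By the ratio test, |a_{k+1}/a_k| = [(3(k+1)² + 4)/(3k² + 4)] · 16/(36·9) → 4/81.
The series converges when 4/81 · |x| < 1, giving R = 81/4.
At x = 81/4: the terms have absolute value of order k², which does not tend to 0, so the series diverges by the divergence test.
At x = -81/4: the terms do not tend to 0, so the series diverges.

(-81/4, 81/4)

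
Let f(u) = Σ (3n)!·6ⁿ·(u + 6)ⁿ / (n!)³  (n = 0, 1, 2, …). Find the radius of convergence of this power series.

Apply the ratio test: |a_{n+1}| / |a_n| = (3n+1)·(3n+2)·(3n+3)/(n+1)³ · 6, which tends to 162 as n → ∞.
Thus R = 1/(162) = 1/162.

R = 1/162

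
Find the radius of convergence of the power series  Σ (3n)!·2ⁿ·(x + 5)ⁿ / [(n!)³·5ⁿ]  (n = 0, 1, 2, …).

By the ratio test, |a_{n+1}/a_n| = (3n+1)·(3n+2)·(3n+3)/(n+1)³ · 2/5 → 54/5.
Convergence for |x + 5| · 54/5 < 1, i.e. |x + 5| < 5/54. So R = 5/54.

R = 5/54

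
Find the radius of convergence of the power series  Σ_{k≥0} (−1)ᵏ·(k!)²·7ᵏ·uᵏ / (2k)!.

Apply the ratio test: |a_{k+1}| / |a_k| = (k+1)²/[(2k+1)·(2k+2)] · 7, which tends to 7/4 as k → ∞.
The series converges when 7/4 · |u| < 1, giving R = 4/7.

R = 4/7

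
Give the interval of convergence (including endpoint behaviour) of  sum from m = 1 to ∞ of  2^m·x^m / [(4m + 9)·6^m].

[-3, 3)

The ratio of consecutive coefficients is [(4m + 9)/(4(m+1) + 9)] · 2/6 → 1/3.
The series converges when 1/3 · |x| < 1, giving R = 3.
Endpoint x = 3: comparison with the harmonic series Σ 1/m shows the series diverges.
At x = -3: the terms alternate in sign and decrease monotonically to 0 in absolute value (size ~ c/m), so the alternating series test gives convergence.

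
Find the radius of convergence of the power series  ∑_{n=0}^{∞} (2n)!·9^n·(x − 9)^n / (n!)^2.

Apply the ratio test: |a_{n+1}| / |a_n| = (2n+1)·(2n+2)/(n+1)² · 9, which tends to 36 as n → ∞.
The series converges when 36 · |x − 9| < 1, giving R = 1/36.

R = 1/36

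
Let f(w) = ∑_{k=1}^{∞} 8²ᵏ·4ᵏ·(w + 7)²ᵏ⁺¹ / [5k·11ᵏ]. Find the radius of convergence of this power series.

The ratio of consecutive coefficients is [5k/5(k+1)] · 64·4/11 → 256/11.
Successive powers of (w + 7) differ by 2, so the series converges when |w + 7|² · 256/11 < 1, i.e. |w + 7| < √(11/256). So R = √11/16.

R = √11/16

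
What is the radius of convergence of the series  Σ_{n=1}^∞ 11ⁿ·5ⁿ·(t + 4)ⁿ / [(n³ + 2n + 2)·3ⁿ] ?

R = 3/55

Ratio test: |a_{n+1}/a_n| = [(n³ + 2n + 2)/((n+1)³ + 2(n+1) + 2)] · 11·5/3 → 55/3 as n → ∞.
Hence the series converges for |t + 4| < 1/(55/3) = 3/55, so the radius of convergence is 3/55.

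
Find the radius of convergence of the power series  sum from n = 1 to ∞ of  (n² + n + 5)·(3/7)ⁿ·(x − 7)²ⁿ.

Apply the ratio test: |a_{n+1}| / |a_n| = [((n+1)² + (n+1) + 5)/(n² + n + 5)] · 3/7, which tends to 3/7 as n → ∞.
Writing y = (x − 7)², the series in y has radius 7/3, so |x − 7| < √(7/3) and R = √21/3.

R = √21/3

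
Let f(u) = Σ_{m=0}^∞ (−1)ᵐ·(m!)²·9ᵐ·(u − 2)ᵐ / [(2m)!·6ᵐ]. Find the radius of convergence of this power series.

R = 8/3

The ratio of consecutive coefficients is (m+1)²/[(2m+1)·(2m+2)] · 9/6 → 3/8.
The series converges when 3/8 · |u − 2| < 1, giving R = 8/3.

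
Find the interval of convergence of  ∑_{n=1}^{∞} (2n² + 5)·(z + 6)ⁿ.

Ratio test: |a_{n+1}/a_n| = (2(n+1)² + 5)/(2n² + 5) → 1 as n → ∞.
So the series converges when |z + 6| < 1 and diverges when |z + 6| > 1; R = 1.
At z = -5: the n-th term does not approach 0; divergence by the term test.
Check z = -7: the terms do not tend to 0, so the series diverges.

(-7, -5)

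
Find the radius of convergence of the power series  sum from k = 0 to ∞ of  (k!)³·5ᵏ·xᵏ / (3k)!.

Apply the ratio test: |a_{k+1}| / |a_k| = (k+1)³/[(3k+1)·(3k+2)·(3k+3)] · 5, which tends to 5/27 as k → ∞.
Thus R = 1/(5/27) = 27/5.

R = 27/5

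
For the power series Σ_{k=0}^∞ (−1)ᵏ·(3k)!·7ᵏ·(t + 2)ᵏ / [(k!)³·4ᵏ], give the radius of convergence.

R = 4/189

Apply the ratio test: |a_{k+1}| / |a_k| = (3k+1)·(3k+2)·(3k+3)/(k+1)³ · 7/4, which tends to 189/4 as k → ∞.
Thus R = 1/(189/4) = 4/189.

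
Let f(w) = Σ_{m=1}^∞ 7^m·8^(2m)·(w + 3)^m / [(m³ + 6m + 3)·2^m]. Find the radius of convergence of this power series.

R = 1/224

The ratio of consecutive coefficients is [(m³ + 6m + 3)/((m+1)³ + 6(m+1) + 3)] · 7·64/2 → 224.
The series converges when 224 · |w + 3| < 1, giving R = 1/224.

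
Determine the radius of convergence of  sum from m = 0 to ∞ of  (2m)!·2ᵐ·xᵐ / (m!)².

By the ratio test, |a_{m+1}/a_m| = (2m+1)·(2m+2)/(m+1)² · 2 → 8.
Convergence for |x| · 8 < 1, i.e. |x| < 1/8. So R = 1/8.

R = 1/8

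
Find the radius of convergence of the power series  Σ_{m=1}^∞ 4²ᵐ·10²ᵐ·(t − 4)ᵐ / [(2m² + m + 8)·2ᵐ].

R = 1/800

By the ratio test, |a_{m+1}/a_m| = [(2m² + m + 8)/(2(m+1)² + (m+1) + 8)] · 16·100/2 → 800.
Convergence for |t − 4| · 800 < 1, i.e. |t − 4| < 1/800. So R = 1/800.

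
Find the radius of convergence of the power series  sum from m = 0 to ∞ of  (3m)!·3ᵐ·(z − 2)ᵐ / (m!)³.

By the ratio test, |a_{m+1}/a_m| = (3m+1)·(3m+2)·(3m+3)/(m+1)³ · 3 → 81.
Hence the series converges for |z − 2| < 1/(81) = 1/81, so the radius of convergence is 1/81.

R = 1/81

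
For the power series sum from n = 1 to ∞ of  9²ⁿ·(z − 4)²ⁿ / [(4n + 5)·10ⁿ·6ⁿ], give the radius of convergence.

Ratio test: |a_{n+1}/a_n| = [(4n + 5)/(4(n+1) + 5)] · 81/(10·6) → 27/20 as n → ∞.
Since the exponent of (z − 4) increases by 2 each term, convergence requires |z − 4|² < 20/27, hence R = 2√15/9.

R = 2√15/9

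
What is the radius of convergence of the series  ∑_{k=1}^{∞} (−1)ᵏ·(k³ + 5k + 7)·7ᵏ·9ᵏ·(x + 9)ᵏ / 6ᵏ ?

Ratio test: |a_{k+1}/a_k| = [((k+1)³ + 5(k+1) + 7)/(k³ + 5k + 7)] · 7·9/6 → 21/2 as k → ∞.
Thus R = 1/(21/2) = 2/21.

R = 2/21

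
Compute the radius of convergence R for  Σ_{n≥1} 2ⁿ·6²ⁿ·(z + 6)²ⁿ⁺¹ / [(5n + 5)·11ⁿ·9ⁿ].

R = √22/4

The ratio of consecutive coefficients is [(5n + 5)/(5(n+1) + 5)] · 2·36/(11·9) → 8/11.
Since the exponent of (z + 6) increases by 2 each term, convergence requires |z + 6|² < 11/8, hence R = √22/4.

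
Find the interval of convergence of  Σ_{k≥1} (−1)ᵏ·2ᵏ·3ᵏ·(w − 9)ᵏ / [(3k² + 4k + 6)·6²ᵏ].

Ratio test: |a_{k+1}/a_k| = [(3k² + 4k + 6)/(3(k+1)² + 4(k+1) + 6)] · 2·3/36 → 1/6 as k → ∞.
Thus R = 1/(1/6) = 6.
Check w = 15: absolute convergence follows by limit comparison with Σ 1/k².
Endpoint w = 3: the series is dominated by a constant times Σ 1/k², which converges (p = 2 > 1).

[3, 15]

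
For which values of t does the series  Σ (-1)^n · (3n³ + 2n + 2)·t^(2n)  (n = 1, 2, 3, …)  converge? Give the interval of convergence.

The ratio of consecutive coefficients is (3(n+1)³ + 2(n+1) + 2)/(3n³ + 2n + 2) → 1.
Since the exponent of t increases by 2 each term, convergence requires |t|² < 1, hence R = 1.
Endpoint t = 1: the terms have absolute value of order n³, which does not tend to 0, so the series diverges by the divergence test.
Endpoint t = -1: the n-th term does not approach 0; divergence by the term test.

(-1, 1)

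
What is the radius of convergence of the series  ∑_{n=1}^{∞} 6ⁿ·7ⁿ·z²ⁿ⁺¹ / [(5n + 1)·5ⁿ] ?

Ratio test: |a_{n+1}/a_n| = [(5n + 1)/(5(n+1) + 1)] · 6·7/5 → 42/5 as n → ∞.
Since the exponent of z increases by 2 each term, convergence requires |z|² < 5/42, hence R = √210/42.

R = √210/42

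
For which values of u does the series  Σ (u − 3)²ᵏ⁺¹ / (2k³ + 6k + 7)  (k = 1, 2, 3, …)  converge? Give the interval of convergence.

By the ratio test, |a_{k+1}/a_k| = (2k³ + 6k + 7)/(2(k+1)³ + 6(k+1) + 7) → 1.
Writing y = (u − 3)², the series in y has radius 1, so |u − 3| < √(1) = 1 and R = 1.
Check u = 4: the series is dominated by a constant times Σ 1/k³, which converges (p = 3 > 1).
At u = 2: the series is dominated by a constant times Σ 1/k³, which converges (p = 3 > 1).

[2, 4]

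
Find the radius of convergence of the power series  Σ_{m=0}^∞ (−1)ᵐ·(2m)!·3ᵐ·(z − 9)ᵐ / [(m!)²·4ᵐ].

Apply the ratio test: |a_{m+1}| / |a_m| = (2m+1)·(2m+2)/(m+1)² · 3/4, which tends to 3 as m → ∞.
The series converges when 3 · |z − 9| < 1, giving R = 1/3.

R = 1/3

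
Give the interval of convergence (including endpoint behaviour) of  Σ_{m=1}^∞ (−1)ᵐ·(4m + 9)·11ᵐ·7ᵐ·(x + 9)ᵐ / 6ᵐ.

(-699/77, -687/77)

By the ratio test, |a_{m+1}/a_m| = [(4(m+1) + 9)/(4m + 9)] · 11·7/6 → 77/6.
Thus R = 1/(77/6) = 6/77.
Endpoint x = -687/77: the terms have absolute value of order m, which does not tend to 0, so the series diverges by the divergence test.
At x = -699/77: the m-th term does not approach 0; divergence by the term test.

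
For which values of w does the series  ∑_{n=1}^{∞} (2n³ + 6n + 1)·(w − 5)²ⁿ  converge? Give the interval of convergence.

(4, 6)

The ratio of consecutive coefficients is (2(n+1)³ + 6(n+1) + 1)/(2n³ + 6n + 1) → 1.
Successive powers of (w − 5) differ by 2, so the series converges when |w − 5|² · 1 < 1, i.e. |w − 5| < √(1) = 1. So R = 1.
Endpoint w = 6: the terms do not tend to 0, so the series diverges.
When w = 4, the n-th term does not approach 0; divergence by the term test.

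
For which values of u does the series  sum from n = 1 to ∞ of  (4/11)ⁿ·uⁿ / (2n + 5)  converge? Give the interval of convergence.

[-11/4, 11/4)

The ratio of consecutive coefficients is [(2n + 5)/(2(n+1) + 5)] · 4/11 → 4/11.
Hence the series converges for |u| < 1/(4/11) = 11/4, so the radius of convergence is 11/4.
At u = 11/4: the terms behave like c/n; limit comparison with the harmonic series gives divergence.
When u = -11/4, the terms alternate in sign and decrease monotonically to 0 in absolute value (size ~ c/n), so the alternating series test gives convergence.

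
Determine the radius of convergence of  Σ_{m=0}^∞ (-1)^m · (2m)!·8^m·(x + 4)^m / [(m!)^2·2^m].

R = 1/16

By the ratio test, |a_{m+1}/a_m| = (2m+1)·(2m+2)/(m+1)² · 8/2 → 16.
Hence the series converges for |x + 4| < 1/(16) = 1/16, so the radius of convergence is 1/16.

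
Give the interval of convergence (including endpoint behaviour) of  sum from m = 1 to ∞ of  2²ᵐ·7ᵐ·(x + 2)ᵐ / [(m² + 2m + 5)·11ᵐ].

The ratio of consecutive coefficients is [(m² + 2m + 5)/((m+1)² + 2(m+1) + 5)] · 4·7/11 → 28/11.
Hence the series converges for |x + 2| < 1/(28/11) = 11/28, so the radius of convergence is 11/28.
Endpoint x = -45/28: the series is dominated by a constant times Σ 1/m², which converges (p = 2 > 1).
When x = -67/28, the series is dominated by a constant times Σ 1/m², which converges (p = 2 > 1).

[-67/28, -45/28]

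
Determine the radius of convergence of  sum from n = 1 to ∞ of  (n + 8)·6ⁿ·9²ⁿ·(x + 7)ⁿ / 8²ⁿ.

Ratio test: |a_{n+1}/a_n| = [((n+1) + 8)/(n + 8)] · 6·81/64 → 243/32 as n → ∞.
The series converges when 243/32 · |x + 7| < 1, giving R = 32/243.

R = 32/243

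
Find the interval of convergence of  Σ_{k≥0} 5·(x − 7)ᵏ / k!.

The ratio of consecutive coefficients is 5/5 · 1/(k+1) → 0.
The limit is 0, so the series converges for all x; R = ∞.

(−∞, ∞)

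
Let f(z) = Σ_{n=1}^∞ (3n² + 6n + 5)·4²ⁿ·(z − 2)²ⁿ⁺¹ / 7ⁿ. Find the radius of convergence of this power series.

R = √7/4

The ratio of consecutive coefficients is [(3(n+1)² + 6(n+1) + 5)/(3n² + 6n + 5)] · 16/7 → 16/7.
Successive powers of (z − 2) differ by 2, so the series converges when |z − 2|² · 16/7 < 1, i.e. |z − 2| < √(7/16). So R = √7/4.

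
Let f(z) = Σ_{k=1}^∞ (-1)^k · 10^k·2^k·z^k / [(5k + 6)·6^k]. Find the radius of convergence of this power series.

The ratio of consecutive coefficients is [(5k + 6)/(5(k+1) + 6)] · 10·2/6 → 10/3.
Convergence for |z| · 10/3 < 1, i.e. |z| < 3/10. So R = 3/10.

R = 3/10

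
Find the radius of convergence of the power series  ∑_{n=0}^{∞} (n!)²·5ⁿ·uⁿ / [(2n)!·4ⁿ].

Apply the ratio test: |a_{n+1}| / |a_n| = (n+1)²/[(2n+1)·(2n+2)] · 5/4, which tends to 5/16 as n → ∞.
Hence the series converges for |u| < 1/(5/16) = 16/5, so the radius of convergence is 16/5.

R = 16/5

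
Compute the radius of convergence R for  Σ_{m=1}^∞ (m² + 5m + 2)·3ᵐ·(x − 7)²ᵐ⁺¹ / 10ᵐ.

R = √30/3

Apply the ratio test: |a_{m+1}| / |a_m| = [((m+1)² + 5(m+1) + 2)/(m² + 5m + 2)] · 3/10, which tends to 3/10 as m → ∞.
Since the exponent of (x − 7) increases by 2 each term, convergence requires |x − 7|² < 10/3, hence R = √30/3.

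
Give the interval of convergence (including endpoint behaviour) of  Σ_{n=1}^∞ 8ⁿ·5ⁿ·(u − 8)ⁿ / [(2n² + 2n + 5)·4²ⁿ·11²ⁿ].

[-202/5, 282/5]

The ratio of consecutive coefficients is [(2n² + 2n + 5)/(2(n+1)² + 2(n+1) + 5)] · 8·5/(16·121) → 5/242.
Thus R = 1/(5/242) = 242/5.
When u = 282/5, the series is dominated by a constant times Σ 1/n², which converges (p = 2 > 1).
Check u = -202/5: absolute convergence follows by limit comparison with Σ 1/n².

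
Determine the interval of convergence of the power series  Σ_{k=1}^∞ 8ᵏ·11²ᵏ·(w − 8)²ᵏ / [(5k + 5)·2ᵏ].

The ratio of consecutive coefficients is [(5k + 5)/(5(k+1) + 5)] · 8·121/2 → 484.
Writing y = (w − 8)², the series in y has radius 1/484, so |w − 8| < √(1/484) = 1/22 and R = 1/22.
Check w = 177/22: comparison with the harmonic series Σ 1/k shows the series diverges.
At w = 175/22: comparison with the harmonic series Σ 1/k shows the series diverges.

(175/22, 177/22)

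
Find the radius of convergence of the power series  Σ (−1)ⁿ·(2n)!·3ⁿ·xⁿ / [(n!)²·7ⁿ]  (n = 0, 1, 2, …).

R = 7/12

Apply the ratio test: |a_{n+1}| / |a_n| = (2n+1)·(2n+2)/(n+1)² · 3/7, which tends to 12/7 as n → ∞.
The series converges when 12/7 · |x| < 1, giving R = 7/12.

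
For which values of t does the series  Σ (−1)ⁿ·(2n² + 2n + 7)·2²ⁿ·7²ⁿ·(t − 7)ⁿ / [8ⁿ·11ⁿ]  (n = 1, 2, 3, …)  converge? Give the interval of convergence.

Ratio test: |a_{n+1}/a_n| = [(2(n+1)² + 2(n+1) + 7)/(2n² + 2n + 7)] · 4·49/(8·11) → 49/22 as n → ∞.
Thus R = 1/(49/22) = 22/49.
At t = 365/49: the terms have absolute value of order n², which does not tend to 0, so the series diverges by the divergence test.
At t = 321/49: the n-th term does not approach 0; divergence by the term test.

(321/49, 365/49)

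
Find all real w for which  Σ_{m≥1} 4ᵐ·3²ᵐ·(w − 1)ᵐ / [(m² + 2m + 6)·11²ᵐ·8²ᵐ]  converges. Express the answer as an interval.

[-1927/9, 1945/9]

Ratio test: |a_{m+1}/a_m| = [(m² + 2m + 6)/((m+1)² + 2(m+1) + 6)] · 4·9/(121·64) → 9/1936 as m → ∞.
Hence the series converges for |w − 1| < 1/(9/1936) = 1936/9, so the radius of convergence is 1936/9.
At w = 1945/9: absolute convergence follows by limit comparison with Σ 1/m².
When w = -1927/9, absolute convergence follows by limit comparison with Σ 1/m².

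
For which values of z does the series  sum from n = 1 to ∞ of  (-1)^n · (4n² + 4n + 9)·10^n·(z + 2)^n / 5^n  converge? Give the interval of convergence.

By the ratio test, |a_{n+1}/a_n| = [(4(n+1)² + 4(n+1) + 9)/(4n² + 4n + 9)] · 10/5 → 2.
Hence the series converges for |z + 2| < 1/(2) = 1/2, so the radius of convergence is 1/2.
When z = -3/2, the terms have absolute value of order n², which does not tend to 0, so the series diverges by the divergence test.
Check z = -5/2: the terms have absolute value of order n², which does not tend to 0, so the series diverges by the divergence test.

(-5/2, -3/2)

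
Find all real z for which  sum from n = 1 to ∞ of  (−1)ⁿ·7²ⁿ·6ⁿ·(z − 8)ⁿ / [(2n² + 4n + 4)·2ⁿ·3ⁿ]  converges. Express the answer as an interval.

[391/49, 393/49]

By the ratio test, |a_{n+1}/a_n| = [(2n² + 4n + 4)/(2(n+1)² + 4(n+1) + 4)] · 49·6/(2·3) → 49.
Hence the series converges for |z − 8| < 1/(49) = 1/49, so the radius of convergence is 1/49.
When z = 393/49, the series is dominated by a constant times Σ 1/n², which converges (p = 2 > 1).
Check z = 391/49: absolute convergence follows by limit comparison with Σ 1/n².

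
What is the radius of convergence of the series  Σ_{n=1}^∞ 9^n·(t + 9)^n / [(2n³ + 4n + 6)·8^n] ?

R = 8/9

Apply the ratio test: |a_{n+1}| / |a_n| = [(2n³ + 4n + 6)/(2(n+1)³ + 4(n+1) + 6)] · 9/8, which tends to 9/8 as n → ∞.
Thus R = 1/(9/8) = 8/9.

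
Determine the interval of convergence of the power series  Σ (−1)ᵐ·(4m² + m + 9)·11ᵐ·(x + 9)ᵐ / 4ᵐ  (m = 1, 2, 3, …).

(-103/11, -95/11)

The ratio of consecutive coefficients is [(4(m+1)² + (m+1) + 9)/(4m² + m + 9)] · 11/4 → 11/4.
The series converges when 11/4 · |x + 9| < 1, giving R = 4/11.
Check x = -95/11: the m-th term does not approach 0; divergence by the term test.
Endpoint x = -103/11: the terms have absolute value of order m², which does not tend to 0, so the series diverges by the divergence test.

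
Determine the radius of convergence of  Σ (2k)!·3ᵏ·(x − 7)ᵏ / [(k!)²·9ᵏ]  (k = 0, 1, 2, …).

R = 3/4

Ratio test: |a_{k+1}/a_k| = (2k+1)·(2k+2)/(k+1)² · 3/9 → 4/3 as k → ∞.
The series converges when 4/3 · |x − 7| < 1, giving R = 3/4.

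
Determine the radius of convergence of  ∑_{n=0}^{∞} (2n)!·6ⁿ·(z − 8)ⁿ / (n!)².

The ratio of consecutive coefficients is (2n+1)·(2n+2)/(n+1)² · 6 → 24.
Convergence for |z − 8| · 24 < 1, i.e. |z − 8| < 1/24. So R = 1/24.

R = 1/24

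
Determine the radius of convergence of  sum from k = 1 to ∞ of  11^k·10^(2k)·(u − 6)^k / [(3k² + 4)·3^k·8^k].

Apply the ratio test: |a_{k+1}| / |a_k| = [(3k² + 4)/(3(k+1)² + 4)] · 11·100/(3·8), which tends to 275/6 as k → ∞.
Thus R = 1/(275/6) = 6/275.

R = 6/275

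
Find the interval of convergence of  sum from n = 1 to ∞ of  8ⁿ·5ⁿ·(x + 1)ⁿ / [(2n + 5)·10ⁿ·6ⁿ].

Apply the ratio test: |a_{n+1}| / |a_n| = [(2n + 5)/(2(n+1) + 5)] · 8·5/(10·6), which tends to 2/3 as n → ∞.
Hence the series converges for |x + 1| < 1/(2/3) = 3/2, so the radius of convergence is 3/2.
When x = 1/2, comparison with the harmonic series Σ 1/n shows the series diverges.
When x = -5/2, the terms alternate in sign and decrease monotonically to 0 in absolute value (size ~ c/n), so the alternating series test gives convergence.

[-5/2, 1/2)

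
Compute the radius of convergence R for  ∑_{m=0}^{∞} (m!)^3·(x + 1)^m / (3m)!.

R = 27

Apply the ratio test: |a_{m+1}| / |a_m| = (m+1)³/[(3m+1)·(3m+2)·(3m+3)], which tends to 1/27 as m → ∞.
Thus R = 1/(1/27) = 27.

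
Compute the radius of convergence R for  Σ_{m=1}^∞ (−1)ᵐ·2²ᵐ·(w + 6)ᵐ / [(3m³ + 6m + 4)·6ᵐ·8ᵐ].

R = 12

Ratio test: |a_{m+1}/a_m| = [(3m³ + 6m + 4)/(3(m+1)³ + 6(m+1) + 4)] · 4/(6·8) → 1/12 as m → ∞.
Hence the series converges for |w + 6| < 1/(1/12) = 12, so the radius of convergence is 12.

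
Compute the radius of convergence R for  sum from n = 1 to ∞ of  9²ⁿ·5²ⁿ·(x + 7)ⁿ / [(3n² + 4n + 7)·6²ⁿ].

The ratio of consecutive coefficients is [(3n² + 4n + 7)/(3(n+1)² + 4(n+1) + 7)] · 81·25/36 → 225/4.
Convergence for |x + 7| · 225/4 < 1, i.e. |x + 7| < 4/225. So R = 4/225.

R = 4/225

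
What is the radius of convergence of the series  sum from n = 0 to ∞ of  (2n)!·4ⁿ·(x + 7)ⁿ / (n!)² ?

R = 1/16

Ratio test: |a_{n+1}/a_n| = (2n+1)·(2n+2)/(n+1)² · 4 → 16 as n → ∞.
Thus R = 1/(16) = 1/16.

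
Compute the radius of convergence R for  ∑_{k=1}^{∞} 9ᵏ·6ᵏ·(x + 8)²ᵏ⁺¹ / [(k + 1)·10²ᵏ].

By the ratio test, |a_{k+1}/a_k| = [(k + 1)/((k+1) + 1)] · 9·6/100 → 27/50.
Writing y = (x + 8)², the series in y has radius 50/27, so |x + 8| < √(50/27) and R = 5√6/9.

R = 5√6/9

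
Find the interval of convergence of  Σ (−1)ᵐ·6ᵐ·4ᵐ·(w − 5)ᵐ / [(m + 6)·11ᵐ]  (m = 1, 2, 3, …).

(109/24, 131/24]

Ratio test: |a_{m+1}/a_m| = [(m + 6)/((m+1) + 6)] · 6·4/11 → 24/11 as m → ∞.
Convergence for |w − 5| · 24/11 < 1, i.e. |w − 5| < 11/24. So R = 11/24.
Endpoint w = 131/24: convergence follows from the alternating series test (terms decrease monotonically to 0).
When w = 109/24, the terms are asymptotic to a nonzero constant times 1/m, so the series diverges by limit comparison with Σ 1/m.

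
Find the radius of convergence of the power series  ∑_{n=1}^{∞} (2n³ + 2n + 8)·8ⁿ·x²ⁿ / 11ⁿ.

R = √22/4

By the ratio test, |a_{n+1}/a_n| = [(2(n+1)³ + 2(n+1) + 8)/(2n³ + 2n + 8)] · 8/11 → 8/11.
Writing y = x², the series in y has radius 11/8, so |x| < √(11/8) and R = √22/4.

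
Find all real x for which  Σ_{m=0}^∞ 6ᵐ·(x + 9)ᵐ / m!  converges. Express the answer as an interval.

Ratio test: |a_{m+1}/a_m| = 6 · 1/(m+1) → 0 as m → ∞.
The ratio tends to 0 regardless of x, hence R = ∞.

(−∞, ∞)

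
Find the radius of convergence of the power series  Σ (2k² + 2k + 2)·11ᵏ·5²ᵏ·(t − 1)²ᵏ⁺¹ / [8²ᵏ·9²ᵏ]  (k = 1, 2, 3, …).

R = 72√11/55

Apply the ratio test: |a_{k+1}| / |a_k| = [(2(k+1)² + 2(k+1) + 2)/(2k² + 2k + 2)] · 11·25/(64·81), which tends to 275/5184 as k → ∞.
Writing y = (t − 1)², the series in y has radius 5184/275, so |t − 1| < √(5184/275) and R = 72√11/55.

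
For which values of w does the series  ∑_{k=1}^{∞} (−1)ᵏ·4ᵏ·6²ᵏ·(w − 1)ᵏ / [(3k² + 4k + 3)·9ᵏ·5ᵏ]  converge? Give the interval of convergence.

By the ratio test, |a_{k+1}/a_k| = [(3k² + 4k + 3)/(3(k+1)² + 4(k+1) + 3)] · 4·36/(9·5) → 16/5.
The series converges when 16/5 · |w − 1| < 1, giving R = 5/16.
Check w = 21/16: absolute convergence follows by limit comparison with Σ 1/k².
Check w = 11/16: the terms are on the order of 1/k², so the series converges absolutely by comparison with the p-series (p = 2 > 1).

[11/16, 21/16]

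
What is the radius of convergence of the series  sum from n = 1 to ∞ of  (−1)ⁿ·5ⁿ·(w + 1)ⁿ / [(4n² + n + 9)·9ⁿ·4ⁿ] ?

The ratio of consecutive coefficients is [(4n² + n + 9)/(4(n+1)² + (n+1) + 9)] · 5/(9·4) → 5/36.
Hence the series converges for |w + 1| < 1/(5/36) = 36/5, so the radius of convergence is 36/5.

R = 36/5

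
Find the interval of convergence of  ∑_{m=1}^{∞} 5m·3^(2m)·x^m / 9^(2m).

Apply the ratio test: |a_{m+1}| / |a_m| = [5(m+1)/5m] · 9/81, which tends to 1/9 as m → ∞.
Hence the series converges for |x| < 1/(1/9) = 9, so the radius of convergence is 9.
When x = 9, the terms have absolute value of order m, which does not tend to 0, so the series diverges by the divergence test.
When x = -9, the terms do not tend to 0, so the series diverges.

(-9, 9)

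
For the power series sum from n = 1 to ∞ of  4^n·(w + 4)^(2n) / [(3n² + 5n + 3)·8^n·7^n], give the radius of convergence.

R = √14

The ratio of consecutive coefficients is [(3n² + 5n + 3)/(3(n+1)² + 5(n+1) + 3)] · 4/(8·7) → 1/14.
Since the exponent of (w + 4) increases by 2 each term, convergence requires |w + 4|² < 14, hence R = √14.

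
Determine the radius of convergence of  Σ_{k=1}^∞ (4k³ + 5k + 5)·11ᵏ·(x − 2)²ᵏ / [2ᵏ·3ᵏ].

R = √66/11

The ratio of consecutive coefficients is [(4(k+1)³ + 5(k+1) + 5)/(4k³ + 5k + 5)] · 11/(2·3) → 11/6.
Writing y = (x − 2)², the series in y has radius 6/11, so |x − 2| < √(6/11) and R = √66/11.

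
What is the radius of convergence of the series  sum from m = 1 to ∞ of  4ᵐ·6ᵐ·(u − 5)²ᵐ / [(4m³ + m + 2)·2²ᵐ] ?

R = √6/6

Apply the ratio test: |a_{m+1}| / |a_m| = [(4m³ + m + 2)/(4(m+1)³ + (m+1) + 2)] · 4·6/4, which tends to 6 as m → ∞.
Since the exponent of (u − 5) increases by 2 each term, convergence requires |u − 5|² < 1/6, hence R = √6/6.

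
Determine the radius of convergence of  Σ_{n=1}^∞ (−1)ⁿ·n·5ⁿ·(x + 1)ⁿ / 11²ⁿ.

By the ratio test, |a_{n+1}/a_n| = [(n+1)/n] · 5/121 → 5/121.
Convergence for |x + 1| · 5/121 < 1, i.e. |x + 1| < 121/5. So R = 121/5.

R = 121/5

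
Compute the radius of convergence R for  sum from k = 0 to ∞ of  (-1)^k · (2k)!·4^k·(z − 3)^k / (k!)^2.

R = 1/16

Apply the ratio test: |a_{k+1}| / |a_k| = (2k+1)·(2k+2)/(k+1)² · 4, which tends to 16 as k → ∞.
Hence the series converges for |z − 3| < 1/(16) = 1/16, so the radius of convergence is 1/16.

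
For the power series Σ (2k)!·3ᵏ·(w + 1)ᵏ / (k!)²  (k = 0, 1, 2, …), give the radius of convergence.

By the ratio test, |a_{k+1}/a_k| = (2k+1)·(2k+2)/(k+1)² · 3 → 12.
Hence the series converges for |w + 1| < 1/(12) = 1/12, so the radius of convergence is 1/12.

R = 1/12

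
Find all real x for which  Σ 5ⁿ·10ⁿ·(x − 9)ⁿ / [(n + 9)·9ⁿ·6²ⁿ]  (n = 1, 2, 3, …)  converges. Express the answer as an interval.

Apply the ratio test: |a_{n+1}| / |a_n| = [(n + 9)/((n+1) + 9)] · 5·10/(9·36), which tends to 25/162 as n → ∞.
Thus R = 1/(25/162) = 162/25.
Check x = 387/25: the terms behave like c/n; limit comparison with the harmonic series gives divergence.
Check x = 63/25: the terms alternate in sign and decrease monotonically to 0 in absolute value (size ~ c/n), so the alternating series test gives convergence.

[63/25, 387/25)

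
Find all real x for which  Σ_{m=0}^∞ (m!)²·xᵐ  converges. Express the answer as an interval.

By the ratio test, |a_{m+1}/a_m| = (m+1)² → ∞.
The terms grow without bound for any x ≠ 0, so R = 0 (convergence only at x = 0).

{0}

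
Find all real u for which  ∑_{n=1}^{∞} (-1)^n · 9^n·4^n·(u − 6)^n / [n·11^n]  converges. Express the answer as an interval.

Ratio test: |a_{n+1}/a_n| = [n/(n+1)] · 9·4/11 → 36/11 as n → ∞.
Hence the series converges for |u − 6| < 1/(36/11) = 11/36, so the radius of convergence is 11/36.
Check u = 227/36: the terms alternate in sign and decrease monotonically to 0 in absolute value (size ~ c/n), so the alternating series test gives convergence.
Endpoint u = 205/36: comparison with the harmonic series Σ 1/n shows the series diverges.

(205/36, 227/36]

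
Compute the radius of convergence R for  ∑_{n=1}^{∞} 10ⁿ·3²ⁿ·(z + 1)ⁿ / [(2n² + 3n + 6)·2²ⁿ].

R = 2/45

By the ratio test, |a_{n+1}/a_n| = [(2n² + 3n + 6)/(2(n+1)² + 3(n+1) + 6)] · 10·9/4 → 45/2.
The series converges when 45/2 · |z + 1| < 1, giving R = 2/45.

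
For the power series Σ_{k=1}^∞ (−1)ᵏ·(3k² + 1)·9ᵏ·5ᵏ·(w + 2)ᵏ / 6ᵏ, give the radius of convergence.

R = 2/15

The ratio of consecutive coefficients is [(3(k+1)² + 1)/(3k² + 1)] · 9·5/6 → 15/2.
The series converges when 15/2 · |w + 2| < 1, giving R = 2/15.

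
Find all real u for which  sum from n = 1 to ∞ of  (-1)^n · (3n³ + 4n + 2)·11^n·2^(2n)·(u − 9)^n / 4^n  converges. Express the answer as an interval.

By the ratio test, |a_{n+1}/a_n| = [(3(n+1)³ + 4(n+1) + 2)/(3n³ + 4n + 2)] · 11·4/4 → 11.
Hence the series converges for |u − 9| < 1/(11) = 1/11, so the radius of convergence is 1/11.
Endpoint u = 100/11: the terms have absolute value of order n³, which does not tend to 0, so the series diverges by the divergence test.
Endpoint u = 98/11: the terms have absolute value of order n³, which does not tend to 0, so the series diverges by the divergence test.

(98/11, 100/11)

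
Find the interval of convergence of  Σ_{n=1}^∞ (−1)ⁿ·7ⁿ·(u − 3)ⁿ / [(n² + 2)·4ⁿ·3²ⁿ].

Apply the ratio test: |a_{n+1}| / |a_n| = [(n² + 2)/((n+1)² + 2)] · 7/(4·9), which tends to 7/36 as n → ∞.
Convergence for |u − 3| · 7/36 < 1, i.e. |u − 3| < 36/7. So R = 36/7.
Endpoint u = 57/7: absolute convergence follows by limit comparison with Σ 1/n².
Endpoint u = -15/7: the terms are on the order of 1/n², so the series converges absolutely by comparison with the p-series (p = 2 > 1).

[-15/7, 57/7]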